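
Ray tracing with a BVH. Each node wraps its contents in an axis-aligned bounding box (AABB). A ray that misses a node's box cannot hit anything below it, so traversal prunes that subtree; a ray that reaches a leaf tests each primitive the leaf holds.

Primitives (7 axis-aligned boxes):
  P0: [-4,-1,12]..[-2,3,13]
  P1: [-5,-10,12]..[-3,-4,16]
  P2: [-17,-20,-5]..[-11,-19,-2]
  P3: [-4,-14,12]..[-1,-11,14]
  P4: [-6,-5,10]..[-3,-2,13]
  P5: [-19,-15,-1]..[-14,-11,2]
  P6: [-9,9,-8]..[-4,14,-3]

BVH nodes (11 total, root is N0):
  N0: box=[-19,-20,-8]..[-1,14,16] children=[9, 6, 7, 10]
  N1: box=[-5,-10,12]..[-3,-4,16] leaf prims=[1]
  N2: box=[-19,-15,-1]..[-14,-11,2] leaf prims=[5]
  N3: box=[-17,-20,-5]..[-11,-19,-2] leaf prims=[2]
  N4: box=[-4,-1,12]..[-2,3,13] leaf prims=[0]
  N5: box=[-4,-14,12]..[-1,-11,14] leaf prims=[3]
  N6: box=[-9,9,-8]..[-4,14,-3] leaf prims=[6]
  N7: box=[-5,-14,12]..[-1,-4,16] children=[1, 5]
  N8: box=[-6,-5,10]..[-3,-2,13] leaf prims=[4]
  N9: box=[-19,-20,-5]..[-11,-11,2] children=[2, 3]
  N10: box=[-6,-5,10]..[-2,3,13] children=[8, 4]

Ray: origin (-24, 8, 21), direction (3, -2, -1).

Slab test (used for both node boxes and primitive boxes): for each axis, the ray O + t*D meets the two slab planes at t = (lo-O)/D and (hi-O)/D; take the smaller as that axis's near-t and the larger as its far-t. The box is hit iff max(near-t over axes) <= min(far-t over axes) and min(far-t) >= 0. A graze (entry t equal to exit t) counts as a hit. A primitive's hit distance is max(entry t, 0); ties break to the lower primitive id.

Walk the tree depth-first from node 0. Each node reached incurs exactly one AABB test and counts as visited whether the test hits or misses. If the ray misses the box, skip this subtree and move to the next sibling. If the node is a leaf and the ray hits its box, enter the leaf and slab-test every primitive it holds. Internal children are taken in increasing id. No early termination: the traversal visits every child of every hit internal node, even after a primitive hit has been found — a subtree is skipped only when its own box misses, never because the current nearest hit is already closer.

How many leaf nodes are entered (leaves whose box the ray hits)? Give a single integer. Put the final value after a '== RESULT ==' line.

Walk:
N0 x:[5/3,23/3] y:[-3,14] z:[5,29] -> hit [5,23/3], descend [6, 7, 9, 10]
  N6 x:[5,20/3] y:[-3,-1/2] z:[24,29] -> miss, prune
  N7 x:[19/3,23/3] y:[6,11] z:[5,9] -> hit [19/3,23/3], descend [1, 5]
    N1 x:[19/3,7] y:[6,9] z:[5,9] -> hit [19/3,7] leaf, test {P1@t=19/3}
    N5 x:[20/3,23/3] y:[19/2,11] z:[7,9] -> miss, prune
  N9 x:[5/3,13/3] y:[19/2,14] z:[19,26] -> miss, prune
  N10 x:[6,22/3] y:[5/2,13/2] z:[8,11] -> miss, prune

7 AABB tests over nodes [0, 6, 7, 1, 5, 9, 10]; 1 leaf entered; closest P1.

== RESULT ==
1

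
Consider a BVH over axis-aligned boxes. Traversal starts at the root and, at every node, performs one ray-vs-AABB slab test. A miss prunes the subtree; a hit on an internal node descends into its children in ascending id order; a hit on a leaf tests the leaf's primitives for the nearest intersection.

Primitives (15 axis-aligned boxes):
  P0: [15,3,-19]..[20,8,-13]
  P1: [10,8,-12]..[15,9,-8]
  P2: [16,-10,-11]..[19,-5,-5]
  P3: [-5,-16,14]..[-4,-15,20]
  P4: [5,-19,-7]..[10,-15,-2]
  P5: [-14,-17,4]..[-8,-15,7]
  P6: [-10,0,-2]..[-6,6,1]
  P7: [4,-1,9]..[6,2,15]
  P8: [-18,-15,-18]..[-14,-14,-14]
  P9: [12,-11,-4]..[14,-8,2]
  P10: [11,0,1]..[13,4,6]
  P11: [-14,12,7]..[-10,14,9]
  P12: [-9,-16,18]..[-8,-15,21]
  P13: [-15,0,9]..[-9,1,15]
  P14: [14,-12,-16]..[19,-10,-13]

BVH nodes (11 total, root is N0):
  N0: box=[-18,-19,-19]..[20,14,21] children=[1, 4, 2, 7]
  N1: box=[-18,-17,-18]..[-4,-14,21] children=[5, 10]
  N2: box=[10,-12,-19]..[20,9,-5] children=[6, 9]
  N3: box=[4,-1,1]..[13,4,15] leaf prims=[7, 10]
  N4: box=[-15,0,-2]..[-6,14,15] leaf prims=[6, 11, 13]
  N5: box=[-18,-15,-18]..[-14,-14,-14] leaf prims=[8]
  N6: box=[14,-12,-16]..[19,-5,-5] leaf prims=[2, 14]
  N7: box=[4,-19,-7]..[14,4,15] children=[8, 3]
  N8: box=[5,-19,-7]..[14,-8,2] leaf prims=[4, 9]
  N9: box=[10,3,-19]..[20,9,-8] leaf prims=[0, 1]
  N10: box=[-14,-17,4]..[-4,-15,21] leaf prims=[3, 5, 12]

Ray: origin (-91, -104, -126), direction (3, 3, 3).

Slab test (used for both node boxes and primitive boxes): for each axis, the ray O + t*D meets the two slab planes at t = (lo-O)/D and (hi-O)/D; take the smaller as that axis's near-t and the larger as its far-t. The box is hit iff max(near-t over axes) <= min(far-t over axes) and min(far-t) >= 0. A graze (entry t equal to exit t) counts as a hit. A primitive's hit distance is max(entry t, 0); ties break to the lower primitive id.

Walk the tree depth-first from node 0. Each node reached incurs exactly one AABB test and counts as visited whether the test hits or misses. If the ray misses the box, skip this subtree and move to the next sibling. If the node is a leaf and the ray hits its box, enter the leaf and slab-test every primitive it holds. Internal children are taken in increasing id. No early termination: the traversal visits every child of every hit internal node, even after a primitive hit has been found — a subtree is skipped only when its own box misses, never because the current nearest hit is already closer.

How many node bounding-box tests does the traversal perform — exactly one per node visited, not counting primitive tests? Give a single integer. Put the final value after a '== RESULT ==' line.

Traverse from the root:
N0 x:[73/3,37] y:[85/3,118/3] z:[107/3,49] -> hit [107/3,37], descend [1, 2, 4, 7]
  N1 x:[73/3,29] y:[29,30] z:[36,49] -> miss, prune
  N2 x:[101/3,37] y:[92/3,113/3] z:[107/3,121/3] -> hit [107/3,37], descend [6, 9]
    N6 x:[35,110/3] y:[92/3,33] z:[110/3,121/3] -> miss, prune
    N9 x:[101/3,37] y:[107/3,113/3] z:[107/3,118/3] -> hit [107/3,37] leaf, test {P0@t=107/3, P1(miss)}
  N4 x:[76/3,85/3] y:[104/3,118/3] z:[124/3,47] -> miss, prune
  N7 x:[95/3,35] y:[85/3,36] z:[119/3,47] -> miss, prune

Visited [0, 1, 2, 6, 9, 4, 7]. Tests: 7 box, 1 leaf. Nearest: P0.

== RESULT ==
7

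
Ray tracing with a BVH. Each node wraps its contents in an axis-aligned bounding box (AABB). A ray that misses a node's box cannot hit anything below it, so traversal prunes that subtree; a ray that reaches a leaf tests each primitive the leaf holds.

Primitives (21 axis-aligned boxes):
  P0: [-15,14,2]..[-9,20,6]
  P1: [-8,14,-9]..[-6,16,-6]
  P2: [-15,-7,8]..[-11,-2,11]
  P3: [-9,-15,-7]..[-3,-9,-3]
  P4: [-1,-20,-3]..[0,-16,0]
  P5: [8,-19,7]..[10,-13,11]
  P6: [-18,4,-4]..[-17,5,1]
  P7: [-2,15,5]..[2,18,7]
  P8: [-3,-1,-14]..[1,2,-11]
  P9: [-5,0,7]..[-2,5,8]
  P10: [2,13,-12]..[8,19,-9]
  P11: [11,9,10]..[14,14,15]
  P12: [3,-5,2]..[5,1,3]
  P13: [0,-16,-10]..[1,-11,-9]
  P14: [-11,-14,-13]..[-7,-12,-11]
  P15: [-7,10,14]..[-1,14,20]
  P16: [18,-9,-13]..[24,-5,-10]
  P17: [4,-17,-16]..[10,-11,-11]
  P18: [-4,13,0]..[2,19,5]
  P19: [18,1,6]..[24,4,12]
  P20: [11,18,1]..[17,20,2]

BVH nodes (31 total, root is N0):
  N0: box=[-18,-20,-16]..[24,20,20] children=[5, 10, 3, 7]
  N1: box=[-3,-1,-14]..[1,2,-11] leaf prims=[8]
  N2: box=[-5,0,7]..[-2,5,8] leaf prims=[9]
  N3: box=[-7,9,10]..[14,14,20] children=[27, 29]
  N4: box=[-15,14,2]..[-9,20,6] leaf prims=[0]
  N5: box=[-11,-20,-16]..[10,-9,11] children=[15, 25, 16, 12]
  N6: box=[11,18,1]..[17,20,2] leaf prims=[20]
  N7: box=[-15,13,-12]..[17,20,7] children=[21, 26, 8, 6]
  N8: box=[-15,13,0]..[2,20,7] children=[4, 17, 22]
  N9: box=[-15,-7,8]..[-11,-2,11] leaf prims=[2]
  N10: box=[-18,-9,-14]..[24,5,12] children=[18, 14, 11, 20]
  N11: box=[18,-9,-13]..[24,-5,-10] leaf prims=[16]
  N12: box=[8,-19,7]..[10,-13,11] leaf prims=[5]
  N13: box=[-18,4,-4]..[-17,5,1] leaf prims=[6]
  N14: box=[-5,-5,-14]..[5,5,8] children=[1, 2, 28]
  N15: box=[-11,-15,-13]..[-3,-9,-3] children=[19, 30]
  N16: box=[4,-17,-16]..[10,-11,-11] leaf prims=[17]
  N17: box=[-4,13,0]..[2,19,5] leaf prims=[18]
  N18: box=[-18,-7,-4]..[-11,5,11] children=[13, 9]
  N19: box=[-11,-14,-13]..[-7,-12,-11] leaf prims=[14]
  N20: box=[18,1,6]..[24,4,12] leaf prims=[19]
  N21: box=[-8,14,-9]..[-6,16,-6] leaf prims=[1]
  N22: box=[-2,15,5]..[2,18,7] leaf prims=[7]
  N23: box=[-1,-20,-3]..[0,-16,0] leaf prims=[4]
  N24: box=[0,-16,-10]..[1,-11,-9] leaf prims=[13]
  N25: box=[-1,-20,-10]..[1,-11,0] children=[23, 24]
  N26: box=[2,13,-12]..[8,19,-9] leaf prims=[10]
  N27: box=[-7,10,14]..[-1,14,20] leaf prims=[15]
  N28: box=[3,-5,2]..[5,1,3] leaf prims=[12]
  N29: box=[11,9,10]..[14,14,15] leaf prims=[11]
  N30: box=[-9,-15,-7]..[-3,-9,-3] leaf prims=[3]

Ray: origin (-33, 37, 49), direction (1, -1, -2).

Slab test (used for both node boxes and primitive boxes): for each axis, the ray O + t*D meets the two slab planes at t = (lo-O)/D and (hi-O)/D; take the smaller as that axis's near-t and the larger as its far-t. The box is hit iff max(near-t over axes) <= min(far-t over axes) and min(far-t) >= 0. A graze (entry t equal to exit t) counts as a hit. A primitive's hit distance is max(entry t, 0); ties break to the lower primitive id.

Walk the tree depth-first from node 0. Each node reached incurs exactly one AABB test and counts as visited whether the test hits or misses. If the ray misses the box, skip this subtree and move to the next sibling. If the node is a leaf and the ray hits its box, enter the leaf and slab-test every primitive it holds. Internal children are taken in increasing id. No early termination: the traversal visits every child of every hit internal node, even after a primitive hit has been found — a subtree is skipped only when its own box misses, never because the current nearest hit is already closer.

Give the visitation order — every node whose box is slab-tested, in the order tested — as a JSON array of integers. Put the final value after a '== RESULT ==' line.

Walk:
N0 x:[15,57] y:[17,57] z:[29/2,65/2] -> hit [17,65/2], descend [3, 5, 7, 10]
  N3 x:[26,47] y:[23,28] z:[29/2,39/2] -> miss, prune
  N5 x:[22,43] y:[46,57] z:[19,65/2] -> miss, prune
  N7 x:[18,50] y:[17,24] z:[21,61/2] -> hit [21,24], descend [6, 8, 21, 26]
    N6 x:[44,50] y:[17,19] z:[47/2,24] -> miss, prune
    N8 x:[18,35] y:[17,24] z:[21,49/2] -> hit [21,24], descend [4, 17, 22]
      N4 x:[18,24] y:[17,23] z:[43/2,47/2] -> hit [43/2,23] leaf, test {P0@t=43/2}
      N17 x:[29,35] y:[18,24] z:[22,49/2] -> miss, prune
      N22 x:[31,35] y:[19,22] z:[21,22] -> miss, prune
    N21 x:[25,27] y:[21,23] z:[55/2,29] -> miss, prune
    N26 x:[35,41] y:[18,24] z:[29,61/2] -> miss, prune
  N10 x:[15,57] y:[32,46] z:[37/2,63/2] -> miss, prune

Visited [0, 3, 5, 7, 6, 8, 4, 17, 22, 21, 26, 10]. Tests: 12 box, 1 leaf. Nearest: P0.

== RESULT ==
[0, 3, 5, 7, 6, 8, 4, 17, 22, 21, 26, 10]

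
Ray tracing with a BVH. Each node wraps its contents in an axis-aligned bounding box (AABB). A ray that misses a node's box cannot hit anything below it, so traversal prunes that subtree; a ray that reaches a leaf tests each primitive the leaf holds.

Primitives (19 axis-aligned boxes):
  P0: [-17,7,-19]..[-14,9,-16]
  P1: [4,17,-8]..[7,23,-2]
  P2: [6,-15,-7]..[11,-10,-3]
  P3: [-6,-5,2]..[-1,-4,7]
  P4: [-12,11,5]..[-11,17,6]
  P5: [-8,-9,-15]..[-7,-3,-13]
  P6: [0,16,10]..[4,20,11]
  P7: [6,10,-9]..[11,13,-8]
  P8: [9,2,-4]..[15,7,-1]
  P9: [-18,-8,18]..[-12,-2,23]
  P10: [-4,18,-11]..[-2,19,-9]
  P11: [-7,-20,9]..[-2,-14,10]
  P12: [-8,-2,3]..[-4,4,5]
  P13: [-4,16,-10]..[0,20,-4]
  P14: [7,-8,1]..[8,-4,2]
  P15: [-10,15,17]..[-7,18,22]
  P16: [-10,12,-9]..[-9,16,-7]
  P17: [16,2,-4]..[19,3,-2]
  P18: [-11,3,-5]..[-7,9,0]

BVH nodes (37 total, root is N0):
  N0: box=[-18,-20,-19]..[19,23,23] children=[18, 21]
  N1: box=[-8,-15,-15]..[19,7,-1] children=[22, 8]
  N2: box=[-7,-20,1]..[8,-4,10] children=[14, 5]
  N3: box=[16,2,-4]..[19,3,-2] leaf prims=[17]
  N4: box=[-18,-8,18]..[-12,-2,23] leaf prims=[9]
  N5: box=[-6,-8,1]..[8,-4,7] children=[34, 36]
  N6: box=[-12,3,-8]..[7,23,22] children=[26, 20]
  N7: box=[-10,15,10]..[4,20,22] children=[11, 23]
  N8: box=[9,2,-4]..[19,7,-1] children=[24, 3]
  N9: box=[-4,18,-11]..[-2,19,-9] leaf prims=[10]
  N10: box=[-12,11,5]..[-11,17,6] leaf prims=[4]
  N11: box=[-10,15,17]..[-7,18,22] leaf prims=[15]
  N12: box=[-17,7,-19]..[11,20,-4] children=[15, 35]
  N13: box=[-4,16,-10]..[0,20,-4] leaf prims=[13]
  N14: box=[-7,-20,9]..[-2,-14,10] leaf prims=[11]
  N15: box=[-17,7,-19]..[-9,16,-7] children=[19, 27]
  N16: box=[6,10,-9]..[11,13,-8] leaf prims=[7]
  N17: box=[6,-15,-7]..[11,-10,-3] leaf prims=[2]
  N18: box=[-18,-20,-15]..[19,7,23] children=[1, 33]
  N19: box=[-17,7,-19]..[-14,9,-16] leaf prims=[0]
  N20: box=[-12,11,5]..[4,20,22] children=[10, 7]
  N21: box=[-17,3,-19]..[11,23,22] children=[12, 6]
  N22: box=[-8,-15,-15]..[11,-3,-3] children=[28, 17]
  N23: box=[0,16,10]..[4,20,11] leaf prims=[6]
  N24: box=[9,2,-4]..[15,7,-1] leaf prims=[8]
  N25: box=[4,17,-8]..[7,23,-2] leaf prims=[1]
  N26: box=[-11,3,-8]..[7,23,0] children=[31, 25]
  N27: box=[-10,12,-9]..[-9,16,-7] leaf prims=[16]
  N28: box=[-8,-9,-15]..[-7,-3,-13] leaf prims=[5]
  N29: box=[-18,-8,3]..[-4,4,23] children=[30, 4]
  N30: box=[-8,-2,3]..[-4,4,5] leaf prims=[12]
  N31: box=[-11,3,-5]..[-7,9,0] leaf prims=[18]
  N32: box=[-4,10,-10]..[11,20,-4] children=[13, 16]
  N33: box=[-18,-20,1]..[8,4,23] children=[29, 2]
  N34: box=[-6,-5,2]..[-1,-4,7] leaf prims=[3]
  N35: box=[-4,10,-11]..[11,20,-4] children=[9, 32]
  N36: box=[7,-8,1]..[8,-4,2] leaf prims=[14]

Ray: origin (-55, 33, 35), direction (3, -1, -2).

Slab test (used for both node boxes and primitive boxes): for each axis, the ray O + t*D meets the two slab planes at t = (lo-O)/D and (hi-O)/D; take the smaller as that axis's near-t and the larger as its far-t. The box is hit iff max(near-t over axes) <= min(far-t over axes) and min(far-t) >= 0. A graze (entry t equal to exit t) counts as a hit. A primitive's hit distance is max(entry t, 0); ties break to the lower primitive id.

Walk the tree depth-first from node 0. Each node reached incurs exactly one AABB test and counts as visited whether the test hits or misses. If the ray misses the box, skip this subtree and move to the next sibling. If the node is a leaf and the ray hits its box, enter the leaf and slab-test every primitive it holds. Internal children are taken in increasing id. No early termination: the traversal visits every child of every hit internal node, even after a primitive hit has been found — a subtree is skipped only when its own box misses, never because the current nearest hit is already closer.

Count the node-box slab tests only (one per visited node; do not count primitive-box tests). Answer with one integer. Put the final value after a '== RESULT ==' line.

Trace the traversal:
N0 x:[37/3,74/3] y:[10,53] z:[6,27] -> hit [37/3,74/3], descend [18, 21]
  N18 x:[37/3,74/3] y:[26,53] z:[6,25] -> miss, prune
  N21 x:[38/3,22] y:[10,30] z:[13/2,27] -> hit [38/3,22], descend [6, 12]
    N6 x:[43/3,62/3] y:[10,30] z:[13/2,43/2] -> hit [43/3,62/3], descend [20, 26]
      N20 x:[43/3,59/3] y:[13,22] z:[13/2,15] -> hit [43/3,15], descend [7, 10]
        N7 x:[15,59/3] y:[13,18] z:[13/2,25/2] -> miss, prune
        N10 x:[43/3,44/3] y:[16,22] z:[29/2,15] -> miss, prune
      N26 x:[44/3,62/3] y:[10,30] z:[35/2,43/2] -> hit [35/2,62/3], descend [25, 31]
        N25 x:[59/3,62/3] y:[10,16] z:[37/2,43/2] -> miss, prune
        N31 x:[44/3,16] y:[24,30] z:[35/2,20] -> miss, prune
    N12 x:[38/3,22] y:[13,26] z:[39/2,27] -> hit [39/2,22], descend [15, 35]
      N15 x:[38/3,46/3] y:[17,26] z:[21,27] -> miss, prune
      N35 x:[17,22] y:[13,23] z:[39/2,23] -> hit [39/2,22], descend [9, 32]
        N9 x:[17,53/3] y:[14,15] z:[22,23] -> miss, prune
        N32 x:[17,22] y:[13,23] z:[39/2,45/2] -> hit [39/2,22], descend [13, 16]
          N13 x:[17,55/3] y:[13,17] z:[39/2,45/2] -> miss, prune
          N16 x:[61/3,22] y:[20,23] z:[43/2,22] -> hit [43/2,22] leaf, test {P7@t=43/2}

17 AABB tests over nodes [0, 18, 21, 6, 20, 7, 10, 26, 25, 31, 12, 15, 35, 9, 32, 13, 16]; 1 leaf entered; closest P7.

== RESULT ==
17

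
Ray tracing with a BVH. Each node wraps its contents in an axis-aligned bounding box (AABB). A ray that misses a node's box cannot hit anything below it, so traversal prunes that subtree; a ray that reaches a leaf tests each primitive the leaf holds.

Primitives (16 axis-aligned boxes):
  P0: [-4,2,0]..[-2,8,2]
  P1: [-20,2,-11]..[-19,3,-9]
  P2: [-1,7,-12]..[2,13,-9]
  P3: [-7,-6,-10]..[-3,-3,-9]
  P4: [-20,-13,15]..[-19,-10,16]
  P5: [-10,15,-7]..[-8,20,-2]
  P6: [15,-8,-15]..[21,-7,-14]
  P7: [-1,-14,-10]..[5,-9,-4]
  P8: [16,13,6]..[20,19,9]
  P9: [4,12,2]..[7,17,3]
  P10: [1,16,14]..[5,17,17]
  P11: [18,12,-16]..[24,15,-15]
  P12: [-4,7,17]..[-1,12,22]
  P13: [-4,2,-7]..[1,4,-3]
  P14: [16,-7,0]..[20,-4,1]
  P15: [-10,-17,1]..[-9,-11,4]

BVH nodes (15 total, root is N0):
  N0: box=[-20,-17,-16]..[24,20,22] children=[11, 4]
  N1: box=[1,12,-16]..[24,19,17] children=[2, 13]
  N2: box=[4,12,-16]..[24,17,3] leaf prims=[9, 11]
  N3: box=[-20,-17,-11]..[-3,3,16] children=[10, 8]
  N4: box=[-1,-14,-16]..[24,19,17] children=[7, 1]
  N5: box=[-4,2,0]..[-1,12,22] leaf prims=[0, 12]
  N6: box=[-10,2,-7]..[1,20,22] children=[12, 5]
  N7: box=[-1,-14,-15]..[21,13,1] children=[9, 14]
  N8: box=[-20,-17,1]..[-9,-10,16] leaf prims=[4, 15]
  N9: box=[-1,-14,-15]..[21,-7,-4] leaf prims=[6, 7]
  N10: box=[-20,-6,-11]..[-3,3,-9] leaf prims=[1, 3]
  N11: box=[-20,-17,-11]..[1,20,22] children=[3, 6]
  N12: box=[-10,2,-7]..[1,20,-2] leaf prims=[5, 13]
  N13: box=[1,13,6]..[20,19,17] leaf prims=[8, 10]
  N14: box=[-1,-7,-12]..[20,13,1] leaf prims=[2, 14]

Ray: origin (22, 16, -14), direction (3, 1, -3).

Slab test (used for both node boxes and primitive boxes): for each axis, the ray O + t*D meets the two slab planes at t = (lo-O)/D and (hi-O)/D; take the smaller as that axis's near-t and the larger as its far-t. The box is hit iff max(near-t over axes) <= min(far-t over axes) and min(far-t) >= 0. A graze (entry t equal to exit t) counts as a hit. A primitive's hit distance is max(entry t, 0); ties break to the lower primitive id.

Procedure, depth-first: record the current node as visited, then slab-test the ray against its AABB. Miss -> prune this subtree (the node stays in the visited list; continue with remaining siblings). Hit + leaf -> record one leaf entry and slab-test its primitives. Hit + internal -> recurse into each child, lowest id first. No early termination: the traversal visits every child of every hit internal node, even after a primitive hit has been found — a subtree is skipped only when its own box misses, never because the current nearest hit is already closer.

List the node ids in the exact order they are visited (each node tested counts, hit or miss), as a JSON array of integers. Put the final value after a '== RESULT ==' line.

Walk:
N0 x:[-14,2/3] y:[-33,4] z:[-12,2/3] -> hit [-12,2/3], descend [4, 11]
  N4 x:[-23/3,2/3] y:[-30,3] z:[-31/3,2/3] -> hit [-23/3,2/3], descend [1, 7]
    N1 x:[-7,2/3] y:[-4,3] z:[-31/3,2/3] -> hit [-4,2/3], descend [2, 13]
      N2 x:[-6,2/3] y:[-4,1] z:[-17/3,2/3] -> hit [-4,2/3] leaf, test {P9(miss), P11(miss)}
      N13 x:[-7,-2/3] y:[-3,3] z:[-31/3,-20/3] -> miss, prune
    N7 x:[-23/3,-1/3] y:[-30,-3] z:[-5,1/3] -> miss, prune
  N11 x:[-14,-7] y:[-33,4] z:[-12,-1] -> miss, prune

7 AABB tests over nodes [0, 4, 1, 2, 13, 7, 11]; 1 leaf entered; closest miss.

== RESULT ==
[0, 4, 1, 2, 13, 7, 11]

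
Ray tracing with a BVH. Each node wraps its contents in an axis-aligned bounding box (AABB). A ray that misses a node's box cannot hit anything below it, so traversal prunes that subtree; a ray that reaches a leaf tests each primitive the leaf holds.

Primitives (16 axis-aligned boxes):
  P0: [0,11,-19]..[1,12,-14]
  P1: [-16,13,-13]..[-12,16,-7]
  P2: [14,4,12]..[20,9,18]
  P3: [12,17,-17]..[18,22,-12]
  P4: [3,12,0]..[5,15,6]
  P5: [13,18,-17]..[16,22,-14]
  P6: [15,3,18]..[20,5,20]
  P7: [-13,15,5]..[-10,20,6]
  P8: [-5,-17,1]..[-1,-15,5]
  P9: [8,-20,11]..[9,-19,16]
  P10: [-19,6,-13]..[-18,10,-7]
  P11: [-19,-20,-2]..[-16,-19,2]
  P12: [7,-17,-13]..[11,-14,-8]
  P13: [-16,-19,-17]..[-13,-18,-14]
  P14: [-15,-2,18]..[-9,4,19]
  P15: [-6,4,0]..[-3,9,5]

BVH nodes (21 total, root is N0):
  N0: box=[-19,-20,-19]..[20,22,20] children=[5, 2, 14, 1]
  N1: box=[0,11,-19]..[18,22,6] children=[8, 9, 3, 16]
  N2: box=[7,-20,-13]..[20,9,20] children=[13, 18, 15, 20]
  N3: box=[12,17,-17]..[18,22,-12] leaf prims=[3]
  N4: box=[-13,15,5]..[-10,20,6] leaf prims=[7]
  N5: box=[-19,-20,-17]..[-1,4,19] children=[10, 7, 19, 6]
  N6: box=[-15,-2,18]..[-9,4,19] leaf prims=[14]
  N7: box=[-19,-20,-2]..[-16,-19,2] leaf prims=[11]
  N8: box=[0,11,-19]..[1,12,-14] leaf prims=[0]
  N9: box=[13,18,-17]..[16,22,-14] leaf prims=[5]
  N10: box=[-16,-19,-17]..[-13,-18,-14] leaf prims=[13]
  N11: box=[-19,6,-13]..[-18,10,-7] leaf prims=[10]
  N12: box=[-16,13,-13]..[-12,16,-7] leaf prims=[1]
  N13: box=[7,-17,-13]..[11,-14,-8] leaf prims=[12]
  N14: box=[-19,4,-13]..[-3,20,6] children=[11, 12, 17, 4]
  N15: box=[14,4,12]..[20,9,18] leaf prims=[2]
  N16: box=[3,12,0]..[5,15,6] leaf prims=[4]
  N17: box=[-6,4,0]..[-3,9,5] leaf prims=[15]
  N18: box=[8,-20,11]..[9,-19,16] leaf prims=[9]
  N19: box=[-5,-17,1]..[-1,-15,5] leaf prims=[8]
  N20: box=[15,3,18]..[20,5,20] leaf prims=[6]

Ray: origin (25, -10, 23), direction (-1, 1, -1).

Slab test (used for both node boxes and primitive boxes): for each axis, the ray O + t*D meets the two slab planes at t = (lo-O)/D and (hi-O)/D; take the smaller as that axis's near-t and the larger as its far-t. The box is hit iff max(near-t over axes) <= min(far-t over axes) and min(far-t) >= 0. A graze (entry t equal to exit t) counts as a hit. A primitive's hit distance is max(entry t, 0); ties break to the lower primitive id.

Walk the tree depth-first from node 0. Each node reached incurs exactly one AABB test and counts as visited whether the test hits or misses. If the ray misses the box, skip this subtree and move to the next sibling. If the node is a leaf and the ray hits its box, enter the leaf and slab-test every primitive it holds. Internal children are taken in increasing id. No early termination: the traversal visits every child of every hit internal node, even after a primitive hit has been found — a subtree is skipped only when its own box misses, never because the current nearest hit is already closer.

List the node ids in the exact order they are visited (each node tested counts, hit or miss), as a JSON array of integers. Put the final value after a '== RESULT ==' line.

Traverse from the root:
N0 x:[5,44] y:[-10,32] z:[3,42] -> hit [5,32], descend [1, 2, 5, 14]
  N1 x:[7,25] y:[21,32] z:[17,42] -> hit [21,25], descend [3, 8, 9, 16]
    N3 x:[7,13] y:[27,32] z:[35,40] -> miss, prune
    N8 x:[24,25] y:[21,22] z:[37,42] -> miss, prune
    N9 x:[9,12] y:[28,32] z:[37,40] -> miss, prune
    N16 x:[20,22] y:[22,25] z:[17,23] -> hit [22,22] leaf, test {P4@t=22}
  N2 x:[5,18] y:[-10,19] z:[3,36] -> hit [5,18], descend [13, 15, 18, 20]
    N13 x:[14,18] y:[-7,-4] z:[31,36] -> miss, prune
    N15 x:[5,11] y:[14,19] z:[5,11] -> miss, prune
    N18 x:[16,17] y:[-10,-9] z:[7,12] -> miss, prune
    N20 x:[5,10] y:[13,15] z:[3,5] -> miss, prune
  N5 x:[26,44] y:[-10,14] z:[4,40] -> miss, prune
  N14 x:[28,44] y:[14,30] z:[17,36] -> hit [28,30], descend [4, 11, 12, 17]
    N4 x:[35,38] y:[25,30] z:[17,18] -> miss, prune
    N11 x:[43,44] y:[16,20] z:[30,36] -> miss, prune
    N12 x:[37,41] y:[23,26] z:[30,36] -> miss, prune
    N17 x:[28,31] y:[14,19] z:[18,23] -> miss, prune

order=[0, 1, 3, 8, 9, 16, 2, 13, 15, 18, 20, 5, 14, 4, 11, 12, 17]  |boxes|=17  |leaves|=1  hit=P4

== RESULT ==
[0, 1, 3, 8, 9, 16, 2, 13, 15, 18, 20, 5, 14, 4, 11, 12, 17]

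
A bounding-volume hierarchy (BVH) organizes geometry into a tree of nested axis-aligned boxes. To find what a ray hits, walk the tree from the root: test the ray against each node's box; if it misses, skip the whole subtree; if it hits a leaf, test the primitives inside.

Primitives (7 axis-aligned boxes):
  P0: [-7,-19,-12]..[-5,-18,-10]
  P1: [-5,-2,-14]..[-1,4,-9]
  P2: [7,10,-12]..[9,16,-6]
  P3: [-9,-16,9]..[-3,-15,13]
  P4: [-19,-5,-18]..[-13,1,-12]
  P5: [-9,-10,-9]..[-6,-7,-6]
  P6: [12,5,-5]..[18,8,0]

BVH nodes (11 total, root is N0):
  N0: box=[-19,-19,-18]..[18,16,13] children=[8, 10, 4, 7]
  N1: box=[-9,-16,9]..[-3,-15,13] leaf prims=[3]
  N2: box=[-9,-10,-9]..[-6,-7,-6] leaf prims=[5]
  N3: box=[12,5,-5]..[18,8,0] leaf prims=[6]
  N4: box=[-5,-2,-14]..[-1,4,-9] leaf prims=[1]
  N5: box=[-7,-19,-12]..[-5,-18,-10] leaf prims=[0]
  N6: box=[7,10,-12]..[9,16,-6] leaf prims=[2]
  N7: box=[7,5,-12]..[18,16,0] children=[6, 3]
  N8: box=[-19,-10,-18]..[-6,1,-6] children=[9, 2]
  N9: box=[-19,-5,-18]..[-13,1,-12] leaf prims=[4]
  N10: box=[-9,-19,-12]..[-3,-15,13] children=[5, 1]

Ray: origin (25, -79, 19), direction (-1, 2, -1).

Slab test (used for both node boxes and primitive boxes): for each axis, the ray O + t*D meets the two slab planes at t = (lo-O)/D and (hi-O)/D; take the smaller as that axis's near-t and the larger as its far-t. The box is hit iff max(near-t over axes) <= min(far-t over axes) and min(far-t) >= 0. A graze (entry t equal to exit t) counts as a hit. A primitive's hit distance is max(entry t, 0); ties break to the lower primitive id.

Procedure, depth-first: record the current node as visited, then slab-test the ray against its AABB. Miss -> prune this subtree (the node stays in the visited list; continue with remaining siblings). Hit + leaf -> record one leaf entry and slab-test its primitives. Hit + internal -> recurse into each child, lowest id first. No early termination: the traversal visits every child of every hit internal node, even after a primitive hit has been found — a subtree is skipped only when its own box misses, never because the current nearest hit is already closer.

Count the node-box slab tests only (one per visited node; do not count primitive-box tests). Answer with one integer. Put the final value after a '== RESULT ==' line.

Trace the traversal:
N0 x:[7,44] y:[30,95/2] z:[6,37] -> hit [30,37], descend [4, 7, 8, 10]
  N4 x:[26,30] y:[77/2,83/2] z:[28,33] -> miss, prune
  N7 x:[7,18] y:[42,95/2] z:[19,31] -> miss, prune
  N8 x:[31,44] y:[69/2,40] z:[25,37] -> hit [69/2,37], descend [2, 9]
    N2 x:[31,34] y:[69/2,36] z:[25,28] -> miss, prune
    N9 x:[38,44] y:[37,40] z:[31,37] -> miss, prune
  N10 x:[28,34] y:[30,32] z:[6,31] -> hit [30,31], descend [1, 5]
    N1 x:[28,34] y:[63/2,32] z:[6,10] -> miss, prune
    N5 x:[30,32] y:[30,61/2] z:[29,31] -> hit [30,61/2] leaf, test {P0@t=30}

Visited [0, 4, 7, 8, 2, 9, 10, 1, 5]. Tests: 9 box, 1 leaf. Nearest: P0.

== RESULT ==
9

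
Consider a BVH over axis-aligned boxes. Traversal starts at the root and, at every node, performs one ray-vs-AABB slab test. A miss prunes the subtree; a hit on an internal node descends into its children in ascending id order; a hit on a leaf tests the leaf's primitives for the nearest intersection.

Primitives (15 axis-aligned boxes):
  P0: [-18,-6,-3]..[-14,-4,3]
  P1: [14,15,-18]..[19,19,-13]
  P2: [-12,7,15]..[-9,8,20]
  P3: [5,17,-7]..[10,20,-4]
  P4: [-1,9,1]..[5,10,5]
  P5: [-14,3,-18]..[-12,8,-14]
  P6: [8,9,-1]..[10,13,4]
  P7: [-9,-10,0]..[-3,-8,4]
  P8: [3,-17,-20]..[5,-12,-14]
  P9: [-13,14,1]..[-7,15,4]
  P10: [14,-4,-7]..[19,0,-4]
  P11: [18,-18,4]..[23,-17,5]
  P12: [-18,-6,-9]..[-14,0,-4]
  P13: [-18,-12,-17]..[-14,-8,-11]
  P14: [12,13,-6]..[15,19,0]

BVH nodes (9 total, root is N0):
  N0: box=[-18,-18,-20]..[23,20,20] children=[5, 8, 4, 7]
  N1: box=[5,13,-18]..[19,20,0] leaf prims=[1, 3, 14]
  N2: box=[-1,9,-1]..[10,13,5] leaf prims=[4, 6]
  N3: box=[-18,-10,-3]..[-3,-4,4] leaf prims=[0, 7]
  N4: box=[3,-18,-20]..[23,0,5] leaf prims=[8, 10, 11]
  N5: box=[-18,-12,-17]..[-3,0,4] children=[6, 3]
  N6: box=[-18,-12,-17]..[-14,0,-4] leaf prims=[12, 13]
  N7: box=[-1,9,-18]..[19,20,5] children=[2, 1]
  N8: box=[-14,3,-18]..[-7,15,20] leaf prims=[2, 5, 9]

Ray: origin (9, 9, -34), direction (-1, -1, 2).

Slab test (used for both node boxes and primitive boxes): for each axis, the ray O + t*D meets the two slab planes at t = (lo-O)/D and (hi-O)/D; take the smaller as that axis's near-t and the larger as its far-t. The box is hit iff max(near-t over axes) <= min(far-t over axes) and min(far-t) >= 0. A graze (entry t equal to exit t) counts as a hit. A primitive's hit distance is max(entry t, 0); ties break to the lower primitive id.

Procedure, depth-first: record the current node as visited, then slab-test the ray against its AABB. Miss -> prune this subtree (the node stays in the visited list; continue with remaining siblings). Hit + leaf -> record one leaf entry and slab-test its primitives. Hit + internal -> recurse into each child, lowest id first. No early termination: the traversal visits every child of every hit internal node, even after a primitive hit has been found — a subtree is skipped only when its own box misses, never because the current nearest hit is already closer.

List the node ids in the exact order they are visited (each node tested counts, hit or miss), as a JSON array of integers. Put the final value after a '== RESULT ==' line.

Trace the traversal:
N0 x:[-14,27] y:[-11,27] z:[7,27] -> hit [7,27], descend [4, 5, 7, 8]
  N4 x:[-14,6] y:[9,27] z:[7,39/2] -> miss, prune
  N5 x:[12,27] y:[9,21] z:[17/2,19] -> hit [12,19], descend [3, 6]
    N3 x:[12,27] y:[13,19] z:[31/2,19] -> hit [31/2,19] leaf, test {P0(miss), P7@t=17}
    N6 x:[23,27] y:[9,21] z:[17/2,15] -> miss, prune
  N7 x:[-10,10] y:[-11,0] z:[8,39/2] -> miss, prune
  N8 x:[16,23] y:[-6,6] z:[8,27] -> miss, prune

Summary -> nodes [0, 4, 5, 3, 6, 7, 8]; box-tests=7; leaf-entries=1; first=P7

== RESULT ==
[0, 4, 5, 3, 6, 7, 8]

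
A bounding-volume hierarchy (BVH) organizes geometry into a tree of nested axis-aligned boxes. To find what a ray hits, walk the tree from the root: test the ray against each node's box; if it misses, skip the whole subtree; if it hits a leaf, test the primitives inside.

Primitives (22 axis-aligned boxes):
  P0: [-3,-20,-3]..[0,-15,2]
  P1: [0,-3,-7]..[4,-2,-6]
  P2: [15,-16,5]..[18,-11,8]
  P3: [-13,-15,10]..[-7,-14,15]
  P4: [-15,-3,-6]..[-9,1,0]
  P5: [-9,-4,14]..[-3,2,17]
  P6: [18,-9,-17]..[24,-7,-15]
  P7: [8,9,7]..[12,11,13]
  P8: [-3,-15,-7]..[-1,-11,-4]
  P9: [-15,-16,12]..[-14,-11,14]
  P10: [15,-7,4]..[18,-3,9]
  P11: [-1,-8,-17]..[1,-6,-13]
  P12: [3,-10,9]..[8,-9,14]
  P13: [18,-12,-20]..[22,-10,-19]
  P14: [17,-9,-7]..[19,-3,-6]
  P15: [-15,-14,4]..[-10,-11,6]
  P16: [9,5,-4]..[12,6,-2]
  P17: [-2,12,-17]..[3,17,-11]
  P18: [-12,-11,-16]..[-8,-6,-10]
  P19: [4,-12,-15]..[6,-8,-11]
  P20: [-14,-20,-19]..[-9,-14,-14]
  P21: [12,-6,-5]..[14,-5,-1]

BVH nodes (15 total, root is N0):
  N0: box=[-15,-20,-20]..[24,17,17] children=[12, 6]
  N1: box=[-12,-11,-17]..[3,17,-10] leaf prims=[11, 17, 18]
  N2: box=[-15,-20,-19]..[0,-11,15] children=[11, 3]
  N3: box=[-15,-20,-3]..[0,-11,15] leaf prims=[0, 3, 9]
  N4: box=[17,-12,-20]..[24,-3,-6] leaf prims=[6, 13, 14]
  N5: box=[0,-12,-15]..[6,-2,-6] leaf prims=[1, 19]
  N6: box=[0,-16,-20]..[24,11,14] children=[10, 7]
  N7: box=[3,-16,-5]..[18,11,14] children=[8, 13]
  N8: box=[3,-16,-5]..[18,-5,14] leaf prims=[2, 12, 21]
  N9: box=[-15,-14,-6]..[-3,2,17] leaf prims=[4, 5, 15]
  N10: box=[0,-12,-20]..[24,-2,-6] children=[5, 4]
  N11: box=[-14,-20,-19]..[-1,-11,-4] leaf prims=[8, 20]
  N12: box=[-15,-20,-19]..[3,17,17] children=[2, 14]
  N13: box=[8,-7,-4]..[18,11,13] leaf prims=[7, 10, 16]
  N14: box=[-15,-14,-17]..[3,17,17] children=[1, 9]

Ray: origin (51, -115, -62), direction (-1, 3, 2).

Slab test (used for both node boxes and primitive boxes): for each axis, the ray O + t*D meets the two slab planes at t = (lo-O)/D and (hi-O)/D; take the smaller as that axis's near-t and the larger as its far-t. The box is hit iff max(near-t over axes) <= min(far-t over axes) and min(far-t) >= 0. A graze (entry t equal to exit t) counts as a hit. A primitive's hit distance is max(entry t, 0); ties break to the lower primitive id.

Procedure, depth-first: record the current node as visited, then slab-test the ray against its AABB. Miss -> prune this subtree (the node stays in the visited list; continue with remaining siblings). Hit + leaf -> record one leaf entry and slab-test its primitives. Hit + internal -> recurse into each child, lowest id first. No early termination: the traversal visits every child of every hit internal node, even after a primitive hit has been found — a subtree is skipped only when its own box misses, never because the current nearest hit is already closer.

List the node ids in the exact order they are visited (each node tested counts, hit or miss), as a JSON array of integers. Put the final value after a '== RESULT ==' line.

Trace the traversal:
N0 x:[27,66] y:[95/3,44] z:[21,79/2] -> hit [95/3,79/2], descend [6, 12]
  N6 x:[27,51] y:[33,42] z:[21,38] -> hit [33,38], descend [7, 10]
    N7 x:[33,48] y:[33,42] z:[57/2,38] -> hit [33,38], descend [8, 13]
      N8 x:[33,48] y:[33,110/3] z:[57/2,38] -> hit [33,110/3] leaf, test {P2@t=67/2, P12(miss), P21(miss)}
      N13 x:[33,43] y:[36,42] z:[29,75/2] -> hit [36,75/2] leaf, test {P7(miss), P10(miss), P16(miss)}
    N10 x:[27,51] y:[103/3,113/3] z:[21,28] -> miss, prune
  N12 x:[48,66] y:[95/3,44] z:[43/2,79/2] -> miss, prune

Visited [0, 6, 7, 8, 13, 10, 12]. Tests: 7 box, 2 leaf. Nearest: P2.

== RESULT ==
[0, 6, 7, 8, 13, 10, 12]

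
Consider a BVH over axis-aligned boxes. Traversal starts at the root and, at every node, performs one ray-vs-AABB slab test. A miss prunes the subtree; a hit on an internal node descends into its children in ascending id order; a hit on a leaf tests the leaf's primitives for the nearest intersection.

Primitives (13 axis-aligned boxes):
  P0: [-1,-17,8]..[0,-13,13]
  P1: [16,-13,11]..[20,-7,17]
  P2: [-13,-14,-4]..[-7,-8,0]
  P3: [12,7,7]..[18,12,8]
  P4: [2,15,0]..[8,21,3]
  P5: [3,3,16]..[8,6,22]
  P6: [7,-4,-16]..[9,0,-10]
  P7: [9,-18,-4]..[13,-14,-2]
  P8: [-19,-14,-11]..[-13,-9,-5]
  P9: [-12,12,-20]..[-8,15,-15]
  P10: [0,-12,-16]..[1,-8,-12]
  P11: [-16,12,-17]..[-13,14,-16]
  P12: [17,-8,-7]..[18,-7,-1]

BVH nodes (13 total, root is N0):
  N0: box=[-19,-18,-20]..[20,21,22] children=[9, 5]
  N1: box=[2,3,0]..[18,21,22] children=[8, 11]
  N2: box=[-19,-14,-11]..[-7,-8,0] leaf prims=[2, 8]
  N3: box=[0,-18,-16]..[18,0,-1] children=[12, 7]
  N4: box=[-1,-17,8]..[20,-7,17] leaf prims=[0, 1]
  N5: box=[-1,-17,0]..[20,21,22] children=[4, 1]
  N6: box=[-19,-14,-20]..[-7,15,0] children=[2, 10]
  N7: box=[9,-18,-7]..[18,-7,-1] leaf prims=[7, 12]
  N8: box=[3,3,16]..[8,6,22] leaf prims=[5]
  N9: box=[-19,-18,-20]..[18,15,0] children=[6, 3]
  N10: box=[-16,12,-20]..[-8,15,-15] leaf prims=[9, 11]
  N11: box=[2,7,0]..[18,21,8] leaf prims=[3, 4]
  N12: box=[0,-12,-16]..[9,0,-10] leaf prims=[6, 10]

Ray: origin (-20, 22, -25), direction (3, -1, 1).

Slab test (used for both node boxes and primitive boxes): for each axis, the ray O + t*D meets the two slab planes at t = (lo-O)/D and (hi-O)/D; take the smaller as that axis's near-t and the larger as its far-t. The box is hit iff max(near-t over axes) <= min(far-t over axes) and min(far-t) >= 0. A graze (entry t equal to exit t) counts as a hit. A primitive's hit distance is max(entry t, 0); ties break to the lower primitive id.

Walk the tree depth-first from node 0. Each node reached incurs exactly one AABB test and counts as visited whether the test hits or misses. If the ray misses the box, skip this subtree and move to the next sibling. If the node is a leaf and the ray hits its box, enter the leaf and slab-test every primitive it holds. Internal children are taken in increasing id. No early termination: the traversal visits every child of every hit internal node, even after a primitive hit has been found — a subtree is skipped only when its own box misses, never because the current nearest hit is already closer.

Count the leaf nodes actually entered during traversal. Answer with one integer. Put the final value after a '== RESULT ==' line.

Walk:
N0 x:[1/3,40/3] y:[1,40] z:[5,47] -> hit [5,40/3], descend [5, 9]
  N5 x:[19/3,40/3] y:[1,39] z:[25,47] -> miss, prune
  N9 x:[1/3,38/3] y:[7,40] z:[5,25] -> hit [7,38/3], descend [3, 6]
    N3 x:[20/3,38/3] y:[22,40] z:[9,24] -> miss, prune
    N6 x:[1/3,13/3] y:[7,36] z:[5,25] -> miss, prune

order=[0, 5, 9, 3, 6]  |boxes|=5  |leaves|=0  hit=miss

== RESULT ==
0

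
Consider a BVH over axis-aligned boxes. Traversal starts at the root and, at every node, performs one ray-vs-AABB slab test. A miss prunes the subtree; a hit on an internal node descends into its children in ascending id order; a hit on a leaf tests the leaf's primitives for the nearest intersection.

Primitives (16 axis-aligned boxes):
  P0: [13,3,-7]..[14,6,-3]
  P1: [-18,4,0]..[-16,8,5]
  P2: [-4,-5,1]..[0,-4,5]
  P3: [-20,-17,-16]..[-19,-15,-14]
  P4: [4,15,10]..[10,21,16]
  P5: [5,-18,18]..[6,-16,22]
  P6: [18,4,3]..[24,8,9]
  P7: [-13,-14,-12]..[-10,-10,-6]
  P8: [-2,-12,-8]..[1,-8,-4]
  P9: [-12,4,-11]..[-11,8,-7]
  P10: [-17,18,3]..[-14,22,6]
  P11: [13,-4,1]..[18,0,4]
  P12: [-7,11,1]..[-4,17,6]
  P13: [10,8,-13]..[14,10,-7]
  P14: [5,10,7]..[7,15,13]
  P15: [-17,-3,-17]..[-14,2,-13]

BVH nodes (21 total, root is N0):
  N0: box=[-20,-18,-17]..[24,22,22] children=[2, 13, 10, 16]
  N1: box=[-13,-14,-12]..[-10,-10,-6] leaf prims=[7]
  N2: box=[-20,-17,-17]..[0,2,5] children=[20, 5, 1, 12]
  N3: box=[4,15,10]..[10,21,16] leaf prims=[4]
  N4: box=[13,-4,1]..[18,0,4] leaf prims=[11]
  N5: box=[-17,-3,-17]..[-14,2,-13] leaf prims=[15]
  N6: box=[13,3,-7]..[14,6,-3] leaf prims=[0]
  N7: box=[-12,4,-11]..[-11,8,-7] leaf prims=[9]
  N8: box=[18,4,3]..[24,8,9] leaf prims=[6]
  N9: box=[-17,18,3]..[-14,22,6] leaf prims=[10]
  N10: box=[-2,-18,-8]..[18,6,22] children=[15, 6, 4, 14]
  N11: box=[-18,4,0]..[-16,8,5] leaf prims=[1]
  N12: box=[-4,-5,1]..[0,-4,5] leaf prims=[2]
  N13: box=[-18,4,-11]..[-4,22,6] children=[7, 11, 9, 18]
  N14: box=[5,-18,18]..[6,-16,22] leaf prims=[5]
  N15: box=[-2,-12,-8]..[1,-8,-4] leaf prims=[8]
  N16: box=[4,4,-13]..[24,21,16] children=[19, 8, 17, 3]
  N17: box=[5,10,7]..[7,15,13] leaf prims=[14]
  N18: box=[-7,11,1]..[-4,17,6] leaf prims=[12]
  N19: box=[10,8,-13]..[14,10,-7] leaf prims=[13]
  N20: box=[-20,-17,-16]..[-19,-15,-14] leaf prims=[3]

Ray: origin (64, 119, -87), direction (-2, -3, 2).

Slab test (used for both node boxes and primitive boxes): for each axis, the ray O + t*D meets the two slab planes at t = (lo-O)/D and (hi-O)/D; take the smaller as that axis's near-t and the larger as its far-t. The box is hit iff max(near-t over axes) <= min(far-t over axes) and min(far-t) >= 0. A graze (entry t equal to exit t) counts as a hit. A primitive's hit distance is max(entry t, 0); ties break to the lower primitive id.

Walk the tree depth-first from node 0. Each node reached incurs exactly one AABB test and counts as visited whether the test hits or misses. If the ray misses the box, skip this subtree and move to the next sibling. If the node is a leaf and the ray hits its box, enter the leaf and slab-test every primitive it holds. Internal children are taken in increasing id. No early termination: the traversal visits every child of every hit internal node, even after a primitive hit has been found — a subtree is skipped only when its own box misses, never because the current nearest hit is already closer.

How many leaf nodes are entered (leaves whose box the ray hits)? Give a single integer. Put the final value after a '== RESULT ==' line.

Walk:
N0 x:[20,42] y:[97/3,137/3] z:[35,109/2] -> hit [35,42], descend [2, 10, 13, 16]
  N2 x:[32,42] y:[39,136/3] z:[35,46] -> hit [39,42], descend [1, 5, 12, 20]
    N1 x:[37,77/2] y:[43,133/3] z:[75/2,81/2] -> miss, prune
    N5 x:[39,81/2] y:[39,122/3] z:[35,37] -> miss, prune
    N12 x:[32,34] y:[41,124/3] z:[44,46] -> miss, prune
    N20 x:[83/2,42] y:[134/3,136/3] z:[71/2,73/2] -> miss, prune
  N10 x:[23,33] y:[113/3,137/3] z:[79/2,109/2] -> miss, prune
  N13 x:[34,41] y:[97/3,115/3] z:[38,93/2] -> hit [38,115/3], descend [7, 9, 11, 18]
    N7 x:[75/2,38] y:[37,115/3] z:[38,40] -> hit [38,38] leaf, test {P9@t=38}
    N9 x:[39,81/2] y:[97/3,101/3] z:[45,93/2] -> miss, prune
    N11 x:[40,41] y:[37,115/3] z:[87/2,46] -> miss, prune
    N18 x:[34,71/2] y:[34,36] z:[44,93/2] -> miss, prune
  N16 x:[20,30] y:[98/3,115/3] z:[37,103/2] -> miss, prune

Visited [0, 2, 1, 5, 12, 20, 10, 13, 7, 9, 11, 18, 16]. Tests: 13 box, 1 leaf. Nearest: P9.

== RESULT ==
1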